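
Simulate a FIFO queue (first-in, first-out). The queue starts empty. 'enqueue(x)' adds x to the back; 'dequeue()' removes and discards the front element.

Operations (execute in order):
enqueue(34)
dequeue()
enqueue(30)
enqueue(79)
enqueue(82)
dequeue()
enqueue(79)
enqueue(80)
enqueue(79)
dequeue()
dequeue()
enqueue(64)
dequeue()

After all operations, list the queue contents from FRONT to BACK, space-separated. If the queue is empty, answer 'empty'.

Answer: 80 79 64

Derivation:
enqueue(34): [34]
dequeue(): []
enqueue(30): [30]
enqueue(79): [30, 79]
enqueue(82): [30, 79, 82]
dequeue(): [79, 82]
enqueue(79): [79, 82, 79]
enqueue(80): [79, 82, 79, 80]
enqueue(79): [79, 82, 79, 80, 79]
dequeue(): [82, 79, 80, 79]
dequeue(): [79, 80, 79]
enqueue(64): [79, 80, 79, 64]
dequeue(): [80, 79, 64]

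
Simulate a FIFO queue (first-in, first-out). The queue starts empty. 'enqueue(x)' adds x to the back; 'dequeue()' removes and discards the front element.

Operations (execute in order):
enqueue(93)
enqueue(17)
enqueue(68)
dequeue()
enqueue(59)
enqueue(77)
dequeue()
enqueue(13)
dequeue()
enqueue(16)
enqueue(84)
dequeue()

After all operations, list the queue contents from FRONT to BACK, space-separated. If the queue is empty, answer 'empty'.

Answer: 77 13 16 84

Derivation:
enqueue(93): [93]
enqueue(17): [93, 17]
enqueue(68): [93, 17, 68]
dequeue(): [17, 68]
enqueue(59): [17, 68, 59]
enqueue(77): [17, 68, 59, 77]
dequeue(): [68, 59, 77]
enqueue(13): [68, 59, 77, 13]
dequeue(): [59, 77, 13]
enqueue(16): [59, 77, 13, 16]
enqueue(84): [59, 77, 13, 16, 84]
dequeue(): [77, 13, 16, 84]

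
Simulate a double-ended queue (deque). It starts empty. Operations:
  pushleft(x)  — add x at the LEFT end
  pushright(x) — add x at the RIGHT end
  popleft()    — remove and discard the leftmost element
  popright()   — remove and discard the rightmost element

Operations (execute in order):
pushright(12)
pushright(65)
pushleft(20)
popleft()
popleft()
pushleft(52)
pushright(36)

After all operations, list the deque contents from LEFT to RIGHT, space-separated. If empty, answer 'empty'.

Answer: 52 65 36

Derivation:
pushright(12): [12]
pushright(65): [12, 65]
pushleft(20): [20, 12, 65]
popleft(): [12, 65]
popleft(): [65]
pushleft(52): [52, 65]
pushright(36): [52, 65, 36]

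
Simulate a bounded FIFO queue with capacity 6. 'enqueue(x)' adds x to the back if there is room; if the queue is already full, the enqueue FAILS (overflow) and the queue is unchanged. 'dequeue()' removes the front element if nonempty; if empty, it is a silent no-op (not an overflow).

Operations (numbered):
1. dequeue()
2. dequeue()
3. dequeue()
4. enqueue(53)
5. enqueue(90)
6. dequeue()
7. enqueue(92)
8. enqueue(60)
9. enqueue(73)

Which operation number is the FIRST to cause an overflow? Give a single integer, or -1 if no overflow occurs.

Answer: -1

Derivation:
1. dequeue(): empty, no-op, size=0
2. dequeue(): empty, no-op, size=0
3. dequeue(): empty, no-op, size=0
4. enqueue(53): size=1
5. enqueue(90): size=2
6. dequeue(): size=1
7. enqueue(92): size=2
8. enqueue(60): size=3
9. enqueue(73): size=4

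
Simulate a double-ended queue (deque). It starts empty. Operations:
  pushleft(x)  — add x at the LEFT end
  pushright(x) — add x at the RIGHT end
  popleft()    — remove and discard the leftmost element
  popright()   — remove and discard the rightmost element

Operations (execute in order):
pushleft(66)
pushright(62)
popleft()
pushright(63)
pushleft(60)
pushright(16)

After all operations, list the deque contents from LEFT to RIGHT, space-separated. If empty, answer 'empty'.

Answer: 60 62 63 16

Derivation:
pushleft(66): [66]
pushright(62): [66, 62]
popleft(): [62]
pushright(63): [62, 63]
pushleft(60): [60, 62, 63]
pushright(16): [60, 62, 63, 16]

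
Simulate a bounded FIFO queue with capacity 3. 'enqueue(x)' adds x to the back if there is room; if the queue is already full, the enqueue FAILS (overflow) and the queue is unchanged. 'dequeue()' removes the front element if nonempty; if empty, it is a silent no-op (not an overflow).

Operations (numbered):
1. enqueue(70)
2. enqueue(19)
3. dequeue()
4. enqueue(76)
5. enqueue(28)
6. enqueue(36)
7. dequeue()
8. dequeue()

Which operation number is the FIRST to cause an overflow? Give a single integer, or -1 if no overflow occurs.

1. enqueue(70): size=1
2. enqueue(19): size=2
3. dequeue(): size=1
4. enqueue(76): size=2
5. enqueue(28): size=3
6. enqueue(36): size=3=cap → OVERFLOW (fail)
7. dequeue(): size=2
8. dequeue(): size=1

Answer: 6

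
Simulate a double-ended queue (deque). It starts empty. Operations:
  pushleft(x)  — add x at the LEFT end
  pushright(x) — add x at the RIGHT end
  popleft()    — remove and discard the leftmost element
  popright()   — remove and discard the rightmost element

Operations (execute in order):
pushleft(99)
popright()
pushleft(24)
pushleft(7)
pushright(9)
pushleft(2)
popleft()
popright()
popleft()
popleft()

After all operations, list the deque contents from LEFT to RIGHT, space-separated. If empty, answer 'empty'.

Answer: empty

Derivation:
pushleft(99): [99]
popright(): []
pushleft(24): [24]
pushleft(7): [7, 24]
pushright(9): [7, 24, 9]
pushleft(2): [2, 7, 24, 9]
popleft(): [7, 24, 9]
popright(): [7, 24]
popleft(): [24]
popleft(): []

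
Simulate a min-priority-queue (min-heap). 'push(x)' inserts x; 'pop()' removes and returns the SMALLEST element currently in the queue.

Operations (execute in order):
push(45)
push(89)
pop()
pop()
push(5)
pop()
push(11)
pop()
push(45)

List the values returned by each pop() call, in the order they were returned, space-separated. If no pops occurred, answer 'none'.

Answer: 45 89 5 11

Derivation:
push(45): heap contents = [45]
push(89): heap contents = [45, 89]
pop() → 45: heap contents = [89]
pop() → 89: heap contents = []
push(5): heap contents = [5]
pop() → 5: heap contents = []
push(11): heap contents = [11]
pop() → 11: heap contents = []
push(45): heap contents = [45]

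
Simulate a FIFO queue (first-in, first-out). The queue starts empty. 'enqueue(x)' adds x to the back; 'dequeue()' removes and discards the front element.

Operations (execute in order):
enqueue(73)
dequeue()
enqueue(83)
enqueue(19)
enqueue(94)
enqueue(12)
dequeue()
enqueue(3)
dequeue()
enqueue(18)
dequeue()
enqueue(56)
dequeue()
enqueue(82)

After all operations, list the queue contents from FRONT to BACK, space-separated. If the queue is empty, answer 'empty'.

enqueue(73): [73]
dequeue(): []
enqueue(83): [83]
enqueue(19): [83, 19]
enqueue(94): [83, 19, 94]
enqueue(12): [83, 19, 94, 12]
dequeue(): [19, 94, 12]
enqueue(3): [19, 94, 12, 3]
dequeue(): [94, 12, 3]
enqueue(18): [94, 12, 3, 18]
dequeue(): [12, 3, 18]
enqueue(56): [12, 3, 18, 56]
dequeue(): [3, 18, 56]
enqueue(82): [3, 18, 56, 82]

Answer: 3 18 56 82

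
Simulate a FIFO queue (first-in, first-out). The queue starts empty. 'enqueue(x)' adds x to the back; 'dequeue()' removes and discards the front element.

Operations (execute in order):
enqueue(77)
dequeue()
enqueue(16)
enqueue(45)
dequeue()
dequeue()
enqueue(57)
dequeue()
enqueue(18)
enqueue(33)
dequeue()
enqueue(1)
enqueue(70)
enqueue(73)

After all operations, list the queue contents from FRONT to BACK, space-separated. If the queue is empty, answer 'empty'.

enqueue(77): [77]
dequeue(): []
enqueue(16): [16]
enqueue(45): [16, 45]
dequeue(): [45]
dequeue(): []
enqueue(57): [57]
dequeue(): []
enqueue(18): [18]
enqueue(33): [18, 33]
dequeue(): [33]
enqueue(1): [33, 1]
enqueue(70): [33, 1, 70]
enqueue(73): [33, 1, 70, 73]

Answer: 33 1 70 73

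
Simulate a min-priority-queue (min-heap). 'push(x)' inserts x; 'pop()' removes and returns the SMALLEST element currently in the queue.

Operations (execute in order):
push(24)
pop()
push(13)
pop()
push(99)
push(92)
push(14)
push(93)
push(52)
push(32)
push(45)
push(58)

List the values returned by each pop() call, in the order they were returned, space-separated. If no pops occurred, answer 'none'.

Answer: 24 13

Derivation:
push(24): heap contents = [24]
pop() → 24: heap contents = []
push(13): heap contents = [13]
pop() → 13: heap contents = []
push(99): heap contents = [99]
push(92): heap contents = [92, 99]
push(14): heap contents = [14, 92, 99]
push(93): heap contents = [14, 92, 93, 99]
push(52): heap contents = [14, 52, 92, 93, 99]
push(32): heap contents = [14, 32, 52, 92, 93, 99]
push(45): heap contents = [14, 32, 45, 52, 92, 93, 99]
push(58): heap contents = [14, 32, 45, 52, 58, 92, 93, 99]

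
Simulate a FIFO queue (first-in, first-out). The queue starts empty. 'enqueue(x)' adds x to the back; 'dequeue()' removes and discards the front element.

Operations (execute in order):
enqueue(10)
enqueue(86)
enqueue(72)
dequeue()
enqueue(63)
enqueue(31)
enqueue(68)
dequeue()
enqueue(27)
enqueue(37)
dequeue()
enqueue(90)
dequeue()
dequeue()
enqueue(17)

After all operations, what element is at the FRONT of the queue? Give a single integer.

Answer: 68

Derivation:
enqueue(10): queue = [10]
enqueue(86): queue = [10, 86]
enqueue(72): queue = [10, 86, 72]
dequeue(): queue = [86, 72]
enqueue(63): queue = [86, 72, 63]
enqueue(31): queue = [86, 72, 63, 31]
enqueue(68): queue = [86, 72, 63, 31, 68]
dequeue(): queue = [72, 63, 31, 68]
enqueue(27): queue = [72, 63, 31, 68, 27]
enqueue(37): queue = [72, 63, 31, 68, 27, 37]
dequeue(): queue = [63, 31, 68, 27, 37]
enqueue(90): queue = [63, 31, 68, 27, 37, 90]
dequeue(): queue = [31, 68, 27, 37, 90]
dequeue(): queue = [68, 27, 37, 90]
enqueue(17): queue = [68, 27, 37, 90, 17]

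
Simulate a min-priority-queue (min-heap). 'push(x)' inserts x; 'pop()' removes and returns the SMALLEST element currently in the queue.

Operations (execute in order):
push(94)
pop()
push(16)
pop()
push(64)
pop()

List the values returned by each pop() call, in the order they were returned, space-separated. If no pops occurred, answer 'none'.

push(94): heap contents = [94]
pop() → 94: heap contents = []
push(16): heap contents = [16]
pop() → 16: heap contents = []
push(64): heap contents = [64]
pop() → 64: heap contents = []

Answer: 94 16 64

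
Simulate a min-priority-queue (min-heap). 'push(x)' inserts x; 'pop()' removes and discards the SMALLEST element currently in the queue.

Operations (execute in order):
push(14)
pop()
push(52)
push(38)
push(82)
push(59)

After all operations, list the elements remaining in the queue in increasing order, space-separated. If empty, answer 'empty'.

push(14): heap contents = [14]
pop() → 14: heap contents = []
push(52): heap contents = [52]
push(38): heap contents = [38, 52]
push(82): heap contents = [38, 52, 82]
push(59): heap contents = [38, 52, 59, 82]

Answer: 38 52 59 82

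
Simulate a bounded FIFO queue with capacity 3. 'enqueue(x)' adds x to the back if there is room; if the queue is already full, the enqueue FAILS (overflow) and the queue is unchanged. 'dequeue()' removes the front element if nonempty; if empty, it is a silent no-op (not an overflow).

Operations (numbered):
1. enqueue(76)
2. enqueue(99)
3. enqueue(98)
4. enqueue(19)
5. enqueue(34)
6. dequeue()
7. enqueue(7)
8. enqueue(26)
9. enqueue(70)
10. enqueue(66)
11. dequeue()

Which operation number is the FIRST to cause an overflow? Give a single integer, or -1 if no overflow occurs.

1. enqueue(76): size=1
2. enqueue(99): size=2
3. enqueue(98): size=3
4. enqueue(19): size=3=cap → OVERFLOW (fail)
5. enqueue(34): size=3=cap → OVERFLOW (fail)
6. dequeue(): size=2
7. enqueue(7): size=3
8. enqueue(26): size=3=cap → OVERFLOW (fail)
9. enqueue(70): size=3=cap → OVERFLOW (fail)
10. enqueue(66): size=3=cap → OVERFLOW (fail)
11. dequeue(): size=2

Answer: 4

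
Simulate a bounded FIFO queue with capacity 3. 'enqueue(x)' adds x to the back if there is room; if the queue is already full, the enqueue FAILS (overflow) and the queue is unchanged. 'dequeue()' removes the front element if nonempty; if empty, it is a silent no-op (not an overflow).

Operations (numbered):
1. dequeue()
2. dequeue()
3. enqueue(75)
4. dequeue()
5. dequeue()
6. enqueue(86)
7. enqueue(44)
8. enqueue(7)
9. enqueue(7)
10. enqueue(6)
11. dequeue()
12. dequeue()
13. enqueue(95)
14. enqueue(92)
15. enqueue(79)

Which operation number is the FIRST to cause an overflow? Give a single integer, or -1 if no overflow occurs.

1. dequeue(): empty, no-op, size=0
2. dequeue(): empty, no-op, size=0
3. enqueue(75): size=1
4. dequeue(): size=0
5. dequeue(): empty, no-op, size=0
6. enqueue(86): size=1
7. enqueue(44): size=2
8. enqueue(7): size=3
9. enqueue(7): size=3=cap → OVERFLOW (fail)
10. enqueue(6): size=3=cap → OVERFLOW (fail)
11. dequeue(): size=2
12. dequeue(): size=1
13. enqueue(95): size=2
14. enqueue(92): size=3
15. enqueue(79): size=3=cap → OVERFLOW (fail)

Answer: 9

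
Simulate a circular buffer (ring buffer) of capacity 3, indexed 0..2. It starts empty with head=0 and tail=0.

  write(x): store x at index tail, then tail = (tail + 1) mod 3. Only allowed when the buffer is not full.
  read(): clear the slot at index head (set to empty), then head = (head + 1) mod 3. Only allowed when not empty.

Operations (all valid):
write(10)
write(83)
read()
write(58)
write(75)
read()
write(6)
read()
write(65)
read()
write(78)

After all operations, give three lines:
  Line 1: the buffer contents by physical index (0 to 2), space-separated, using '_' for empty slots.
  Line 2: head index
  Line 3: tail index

write(10): buf=[10 _ _], head=0, tail=1, size=1
write(83): buf=[10 83 _], head=0, tail=2, size=2
read(): buf=[_ 83 _], head=1, tail=2, size=1
write(58): buf=[_ 83 58], head=1, tail=0, size=2
write(75): buf=[75 83 58], head=1, tail=1, size=3
read(): buf=[75 _ 58], head=2, tail=1, size=2
write(6): buf=[75 6 58], head=2, tail=2, size=3
read(): buf=[75 6 _], head=0, tail=2, size=2
write(65): buf=[75 6 65], head=0, tail=0, size=3
read(): buf=[_ 6 65], head=1, tail=0, size=2
write(78): buf=[78 6 65], head=1, tail=1, size=3

Answer: 78 6 65
1
1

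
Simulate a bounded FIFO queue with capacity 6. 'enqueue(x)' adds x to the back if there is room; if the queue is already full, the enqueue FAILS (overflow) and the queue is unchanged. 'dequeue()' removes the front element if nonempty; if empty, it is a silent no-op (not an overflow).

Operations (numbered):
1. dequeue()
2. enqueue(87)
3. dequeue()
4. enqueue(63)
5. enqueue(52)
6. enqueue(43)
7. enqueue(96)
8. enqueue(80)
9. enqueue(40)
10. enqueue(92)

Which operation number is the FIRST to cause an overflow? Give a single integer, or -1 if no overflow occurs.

Answer: 10

Derivation:
1. dequeue(): empty, no-op, size=0
2. enqueue(87): size=1
3. dequeue(): size=0
4. enqueue(63): size=1
5. enqueue(52): size=2
6. enqueue(43): size=3
7. enqueue(96): size=4
8. enqueue(80): size=5
9. enqueue(40): size=6
10. enqueue(92): size=6=cap → OVERFLOW (fail)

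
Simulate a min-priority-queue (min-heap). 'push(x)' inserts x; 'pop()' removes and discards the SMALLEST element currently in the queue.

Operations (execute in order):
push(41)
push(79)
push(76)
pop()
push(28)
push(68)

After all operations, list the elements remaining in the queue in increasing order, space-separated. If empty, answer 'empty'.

Answer: 28 68 76 79

Derivation:
push(41): heap contents = [41]
push(79): heap contents = [41, 79]
push(76): heap contents = [41, 76, 79]
pop() → 41: heap contents = [76, 79]
push(28): heap contents = [28, 76, 79]
push(68): heap contents = [28, 68, 76, 79]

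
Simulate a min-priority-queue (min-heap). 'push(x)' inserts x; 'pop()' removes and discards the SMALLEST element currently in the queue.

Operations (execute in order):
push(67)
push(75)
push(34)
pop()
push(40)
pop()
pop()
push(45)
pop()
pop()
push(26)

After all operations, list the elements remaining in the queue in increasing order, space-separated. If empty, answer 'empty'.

Answer: 26

Derivation:
push(67): heap contents = [67]
push(75): heap contents = [67, 75]
push(34): heap contents = [34, 67, 75]
pop() → 34: heap contents = [67, 75]
push(40): heap contents = [40, 67, 75]
pop() → 40: heap contents = [67, 75]
pop() → 67: heap contents = [75]
push(45): heap contents = [45, 75]
pop() → 45: heap contents = [75]
pop() → 75: heap contents = []
push(26): heap contents = [26]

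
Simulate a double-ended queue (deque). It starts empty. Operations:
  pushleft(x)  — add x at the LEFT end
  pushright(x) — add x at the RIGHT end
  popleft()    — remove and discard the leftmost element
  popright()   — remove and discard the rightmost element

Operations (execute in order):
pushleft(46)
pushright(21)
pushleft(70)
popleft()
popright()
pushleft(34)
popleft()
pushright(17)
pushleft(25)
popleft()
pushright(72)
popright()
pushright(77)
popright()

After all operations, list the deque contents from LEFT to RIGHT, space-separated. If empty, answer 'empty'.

Answer: 46 17

Derivation:
pushleft(46): [46]
pushright(21): [46, 21]
pushleft(70): [70, 46, 21]
popleft(): [46, 21]
popright(): [46]
pushleft(34): [34, 46]
popleft(): [46]
pushright(17): [46, 17]
pushleft(25): [25, 46, 17]
popleft(): [46, 17]
pushright(72): [46, 17, 72]
popright(): [46, 17]
pushright(77): [46, 17, 77]
popright(): [46, 17]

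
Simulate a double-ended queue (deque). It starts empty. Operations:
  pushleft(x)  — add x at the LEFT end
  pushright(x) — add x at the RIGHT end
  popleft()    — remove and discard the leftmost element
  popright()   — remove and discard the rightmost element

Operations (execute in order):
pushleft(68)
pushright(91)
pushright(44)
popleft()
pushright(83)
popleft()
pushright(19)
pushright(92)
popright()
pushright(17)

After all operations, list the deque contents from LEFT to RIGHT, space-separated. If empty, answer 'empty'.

pushleft(68): [68]
pushright(91): [68, 91]
pushright(44): [68, 91, 44]
popleft(): [91, 44]
pushright(83): [91, 44, 83]
popleft(): [44, 83]
pushright(19): [44, 83, 19]
pushright(92): [44, 83, 19, 92]
popright(): [44, 83, 19]
pushright(17): [44, 83, 19, 17]

Answer: 44 83 19 17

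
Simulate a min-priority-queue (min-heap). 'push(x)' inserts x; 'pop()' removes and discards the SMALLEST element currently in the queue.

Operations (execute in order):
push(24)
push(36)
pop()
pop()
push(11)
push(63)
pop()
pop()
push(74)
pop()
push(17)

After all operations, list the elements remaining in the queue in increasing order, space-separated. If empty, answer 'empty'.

Answer: 17

Derivation:
push(24): heap contents = [24]
push(36): heap contents = [24, 36]
pop() → 24: heap contents = [36]
pop() → 36: heap contents = []
push(11): heap contents = [11]
push(63): heap contents = [11, 63]
pop() → 11: heap contents = [63]
pop() → 63: heap contents = []
push(74): heap contents = [74]
pop() → 74: heap contents = []
push(17): heap contents = [17]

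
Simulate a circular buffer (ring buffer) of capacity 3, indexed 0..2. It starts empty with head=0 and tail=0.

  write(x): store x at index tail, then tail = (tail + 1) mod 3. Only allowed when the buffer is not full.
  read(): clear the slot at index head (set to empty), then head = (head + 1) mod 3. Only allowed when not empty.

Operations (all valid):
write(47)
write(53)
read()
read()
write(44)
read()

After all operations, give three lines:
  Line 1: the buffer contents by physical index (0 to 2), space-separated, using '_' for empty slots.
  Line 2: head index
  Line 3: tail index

write(47): buf=[47 _ _], head=0, tail=1, size=1
write(53): buf=[47 53 _], head=0, tail=2, size=2
read(): buf=[_ 53 _], head=1, tail=2, size=1
read(): buf=[_ _ _], head=2, tail=2, size=0
write(44): buf=[_ _ 44], head=2, tail=0, size=1
read(): buf=[_ _ _], head=0, tail=0, size=0

Answer: _ _ _
0
0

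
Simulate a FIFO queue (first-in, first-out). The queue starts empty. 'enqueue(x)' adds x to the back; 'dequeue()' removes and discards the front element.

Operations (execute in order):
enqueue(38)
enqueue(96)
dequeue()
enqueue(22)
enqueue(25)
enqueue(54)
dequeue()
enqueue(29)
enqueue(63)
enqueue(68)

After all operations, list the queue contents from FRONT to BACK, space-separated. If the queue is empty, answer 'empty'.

enqueue(38): [38]
enqueue(96): [38, 96]
dequeue(): [96]
enqueue(22): [96, 22]
enqueue(25): [96, 22, 25]
enqueue(54): [96, 22, 25, 54]
dequeue(): [22, 25, 54]
enqueue(29): [22, 25, 54, 29]
enqueue(63): [22, 25, 54, 29, 63]
enqueue(68): [22, 25, 54, 29, 63, 68]

Answer: 22 25 54 29 63 68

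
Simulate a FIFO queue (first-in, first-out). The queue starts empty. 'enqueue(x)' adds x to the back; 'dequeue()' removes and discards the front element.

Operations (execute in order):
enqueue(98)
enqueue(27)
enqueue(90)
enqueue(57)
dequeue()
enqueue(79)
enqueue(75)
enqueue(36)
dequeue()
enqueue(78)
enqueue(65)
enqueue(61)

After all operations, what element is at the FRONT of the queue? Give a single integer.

enqueue(98): queue = [98]
enqueue(27): queue = [98, 27]
enqueue(90): queue = [98, 27, 90]
enqueue(57): queue = [98, 27, 90, 57]
dequeue(): queue = [27, 90, 57]
enqueue(79): queue = [27, 90, 57, 79]
enqueue(75): queue = [27, 90, 57, 79, 75]
enqueue(36): queue = [27, 90, 57, 79, 75, 36]
dequeue(): queue = [90, 57, 79, 75, 36]
enqueue(78): queue = [90, 57, 79, 75, 36, 78]
enqueue(65): queue = [90, 57, 79, 75, 36, 78, 65]
enqueue(61): queue = [90, 57, 79, 75, 36, 78, 65, 61]

Answer: 90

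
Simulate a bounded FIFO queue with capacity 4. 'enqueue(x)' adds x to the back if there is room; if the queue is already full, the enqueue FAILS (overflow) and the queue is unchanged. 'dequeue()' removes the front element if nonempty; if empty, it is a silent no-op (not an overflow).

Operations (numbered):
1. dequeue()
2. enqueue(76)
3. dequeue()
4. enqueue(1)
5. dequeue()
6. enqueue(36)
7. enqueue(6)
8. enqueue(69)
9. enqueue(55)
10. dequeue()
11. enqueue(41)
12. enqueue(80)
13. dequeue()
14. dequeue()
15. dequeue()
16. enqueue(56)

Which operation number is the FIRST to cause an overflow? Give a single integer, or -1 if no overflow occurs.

Answer: 12

Derivation:
1. dequeue(): empty, no-op, size=0
2. enqueue(76): size=1
3. dequeue(): size=0
4. enqueue(1): size=1
5. dequeue(): size=0
6. enqueue(36): size=1
7. enqueue(6): size=2
8. enqueue(69): size=3
9. enqueue(55): size=4
10. dequeue(): size=3
11. enqueue(41): size=4
12. enqueue(80): size=4=cap → OVERFLOW (fail)
13. dequeue(): size=3
14. dequeue(): size=2
15. dequeue(): size=1
16. enqueue(56): size=2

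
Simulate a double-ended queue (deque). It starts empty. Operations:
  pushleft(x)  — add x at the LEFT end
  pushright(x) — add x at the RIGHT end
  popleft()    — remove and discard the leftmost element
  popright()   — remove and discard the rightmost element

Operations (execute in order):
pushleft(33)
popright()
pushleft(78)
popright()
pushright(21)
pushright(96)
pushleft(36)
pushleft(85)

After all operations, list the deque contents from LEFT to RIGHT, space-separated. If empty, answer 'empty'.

pushleft(33): [33]
popright(): []
pushleft(78): [78]
popright(): []
pushright(21): [21]
pushright(96): [21, 96]
pushleft(36): [36, 21, 96]
pushleft(85): [85, 36, 21, 96]

Answer: 85 36 21 96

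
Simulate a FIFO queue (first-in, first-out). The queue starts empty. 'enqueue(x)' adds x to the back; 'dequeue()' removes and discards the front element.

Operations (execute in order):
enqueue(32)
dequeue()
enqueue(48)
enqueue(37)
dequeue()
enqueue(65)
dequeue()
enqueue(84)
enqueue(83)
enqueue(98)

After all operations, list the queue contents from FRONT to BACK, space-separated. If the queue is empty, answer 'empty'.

Answer: 65 84 83 98

Derivation:
enqueue(32): [32]
dequeue(): []
enqueue(48): [48]
enqueue(37): [48, 37]
dequeue(): [37]
enqueue(65): [37, 65]
dequeue(): [65]
enqueue(84): [65, 84]
enqueue(83): [65, 84, 83]
enqueue(98): [65, 84, 83, 98]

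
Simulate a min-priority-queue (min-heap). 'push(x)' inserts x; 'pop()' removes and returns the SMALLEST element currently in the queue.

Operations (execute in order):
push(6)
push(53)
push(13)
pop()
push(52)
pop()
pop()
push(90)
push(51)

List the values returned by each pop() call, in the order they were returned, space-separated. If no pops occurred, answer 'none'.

push(6): heap contents = [6]
push(53): heap contents = [6, 53]
push(13): heap contents = [6, 13, 53]
pop() → 6: heap contents = [13, 53]
push(52): heap contents = [13, 52, 53]
pop() → 13: heap contents = [52, 53]
pop() → 52: heap contents = [53]
push(90): heap contents = [53, 90]
push(51): heap contents = [51, 53, 90]

Answer: 6 13 52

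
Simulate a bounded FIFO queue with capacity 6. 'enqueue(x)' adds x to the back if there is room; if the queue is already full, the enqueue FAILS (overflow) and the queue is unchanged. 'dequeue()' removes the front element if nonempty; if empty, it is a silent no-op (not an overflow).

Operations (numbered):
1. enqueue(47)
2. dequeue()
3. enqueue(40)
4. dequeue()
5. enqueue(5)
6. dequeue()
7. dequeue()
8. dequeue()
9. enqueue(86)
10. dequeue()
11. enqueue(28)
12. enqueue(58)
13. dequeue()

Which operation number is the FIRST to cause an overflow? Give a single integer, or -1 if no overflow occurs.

Answer: -1

Derivation:
1. enqueue(47): size=1
2. dequeue(): size=0
3. enqueue(40): size=1
4. dequeue(): size=0
5. enqueue(5): size=1
6. dequeue(): size=0
7. dequeue(): empty, no-op, size=0
8. dequeue(): empty, no-op, size=0
9. enqueue(86): size=1
10. dequeue(): size=0
11. enqueue(28): size=1
12. enqueue(58): size=2
13. dequeue(): size=1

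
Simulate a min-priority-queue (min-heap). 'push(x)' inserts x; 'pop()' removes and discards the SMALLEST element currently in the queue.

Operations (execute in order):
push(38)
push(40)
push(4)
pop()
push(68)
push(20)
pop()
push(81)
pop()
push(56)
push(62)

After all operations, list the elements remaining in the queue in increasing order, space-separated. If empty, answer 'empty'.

push(38): heap contents = [38]
push(40): heap contents = [38, 40]
push(4): heap contents = [4, 38, 40]
pop() → 4: heap contents = [38, 40]
push(68): heap contents = [38, 40, 68]
push(20): heap contents = [20, 38, 40, 68]
pop() → 20: heap contents = [38, 40, 68]
push(81): heap contents = [38, 40, 68, 81]
pop() → 38: heap contents = [40, 68, 81]
push(56): heap contents = [40, 56, 68, 81]
push(62): heap contents = [40, 56, 62, 68, 81]

Answer: 40 56 62 68 81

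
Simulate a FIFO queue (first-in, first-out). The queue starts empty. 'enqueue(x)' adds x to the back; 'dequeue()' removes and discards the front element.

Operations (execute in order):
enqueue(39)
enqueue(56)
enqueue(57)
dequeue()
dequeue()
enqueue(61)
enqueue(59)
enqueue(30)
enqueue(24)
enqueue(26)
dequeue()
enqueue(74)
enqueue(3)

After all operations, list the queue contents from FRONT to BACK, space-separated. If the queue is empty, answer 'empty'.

Answer: 61 59 30 24 26 74 3

Derivation:
enqueue(39): [39]
enqueue(56): [39, 56]
enqueue(57): [39, 56, 57]
dequeue(): [56, 57]
dequeue(): [57]
enqueue(61): [57, 61]
enqueue(59): [57, 61, 59]
enqueue(30): [57, 61, 59, 30]
enqueue(24): [57, 61, 59, 30, 24]
enqueue(26): [57, 61, 59, 30, 24, 26]
dequeue(): [61, 59, 30, 24, 26]
enqueue(74): [61, 59, 30, 24, 26, 74]
enqueue(3): [61, 59, 30, 24, 26, 74, 3]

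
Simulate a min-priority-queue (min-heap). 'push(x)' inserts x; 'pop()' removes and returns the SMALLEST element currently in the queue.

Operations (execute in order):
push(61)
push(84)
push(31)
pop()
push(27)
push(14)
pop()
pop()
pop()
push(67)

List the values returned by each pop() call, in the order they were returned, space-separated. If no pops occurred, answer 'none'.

push(61): heap contents = [61]
push(84): heap contents = [61, 84]
push(31): heap contents = [31, 61, 84]
pop() → 31: heap contents = [61, 84]
push(27): heap contents = [27, 61, 84]
push(14): heap contents = [14, 27, 61, 84]
pop() → 14: heap contents = [27, 61, 84]
pop() → 27: heap contents = [61, 84]
pop() → 61: heap contents = [84]
push(67): heap contents = [67, 84]

Answer: 31 14 27 61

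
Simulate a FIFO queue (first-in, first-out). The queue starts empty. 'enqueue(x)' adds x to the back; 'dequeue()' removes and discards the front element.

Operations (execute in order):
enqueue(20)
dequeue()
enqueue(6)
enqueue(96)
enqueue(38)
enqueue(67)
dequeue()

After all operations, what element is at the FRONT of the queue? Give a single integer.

enqueue(20): queue = [20]
dequeue(): queue = []
enqueue(6): queue = [6]
enqueue(96): queue = [6, 96]
enqueue(38): queue = [6, 96, 38]
enqueue(67): queue = [6, 96, 38, 67]
dequeue(): queue = [96, 38, 67]

Answer: 96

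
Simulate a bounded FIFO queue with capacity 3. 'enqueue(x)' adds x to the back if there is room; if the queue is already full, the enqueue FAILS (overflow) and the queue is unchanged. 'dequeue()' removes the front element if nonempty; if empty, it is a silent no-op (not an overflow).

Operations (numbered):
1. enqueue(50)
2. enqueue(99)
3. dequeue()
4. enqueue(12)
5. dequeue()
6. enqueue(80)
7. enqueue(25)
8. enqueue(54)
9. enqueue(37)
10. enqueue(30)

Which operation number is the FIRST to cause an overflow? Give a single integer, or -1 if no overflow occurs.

1. enqueue(50): size=1
2. enqueue(99): size=2
3. dequeue(): size=1
4. enqueue(12): size=2
5. dequeue(): size=1
6. enqueue(80): size=2
7. enqueue(25): size=3
8. enqueue(54): size=3=cap → OVERFLOW (fail)
9. enqueue(37): size=3=cap → OVERFLOW (fail)
10. enqueue(30): size=3=cap → OVERFLOW (fail)

Answer: 8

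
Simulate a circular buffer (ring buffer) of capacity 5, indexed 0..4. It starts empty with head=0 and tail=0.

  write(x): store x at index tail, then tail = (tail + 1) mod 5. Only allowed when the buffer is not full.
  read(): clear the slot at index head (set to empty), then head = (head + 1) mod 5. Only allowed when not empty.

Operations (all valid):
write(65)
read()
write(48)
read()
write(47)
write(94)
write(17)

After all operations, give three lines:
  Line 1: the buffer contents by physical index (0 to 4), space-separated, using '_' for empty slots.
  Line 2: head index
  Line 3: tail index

write(65): buf=[65 _ _ _ _], head=0, tail=1, size=1
read(): buf=[_ _ _ _ _], head=1, tail=1, size=0
write(48): buf=[_ 48 _ _ _], head=1, tail=2, size=1
read(): buf=[_ _ _ _ _], head=2, tail=2, size=0
write(47): buf=[_ _ 47 _ _], head=2, tail=3, size=1
write(94): buf=[_ _ 47 94 _], head=2, tail=4, size=2
write(17): buf=[_ _ 47 94 17], head=2, tail=0, size=3

Answer: _ _ 47 94 17
2
0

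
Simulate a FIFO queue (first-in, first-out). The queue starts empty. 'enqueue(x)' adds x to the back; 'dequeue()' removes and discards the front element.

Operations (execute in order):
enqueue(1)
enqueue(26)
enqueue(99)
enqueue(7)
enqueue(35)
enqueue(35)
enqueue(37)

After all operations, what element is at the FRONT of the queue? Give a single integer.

Answer: 1

Derivation:
enqueue(1): queue = [1]
enqueue(26): queue = [1, 26]
enqueue(99): queue = [1, 26, 99]
enqueue(7): queue = [1, 26, 99, 7]
enqueue(35): queue = [1, 26, 99, 7, 35]
enqueue(35): queue = [1, 26, 99, 7, 35, 35]
enqueue(37): queue = [1, 26, 99, 7, 35, 35, 37]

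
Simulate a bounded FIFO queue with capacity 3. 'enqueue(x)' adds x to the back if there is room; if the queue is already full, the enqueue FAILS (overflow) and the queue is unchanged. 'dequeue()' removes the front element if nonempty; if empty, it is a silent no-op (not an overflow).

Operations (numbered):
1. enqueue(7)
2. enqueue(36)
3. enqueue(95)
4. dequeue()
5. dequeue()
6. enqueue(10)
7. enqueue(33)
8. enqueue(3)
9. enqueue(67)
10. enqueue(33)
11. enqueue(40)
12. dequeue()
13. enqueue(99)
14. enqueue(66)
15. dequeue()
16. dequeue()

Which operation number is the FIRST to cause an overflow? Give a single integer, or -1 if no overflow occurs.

1. enqueue(7): size=1
2. enqueue(36): size=2
3. enqueue(95): size=3
4. dequeue(): size=2
5. dequeue(): size=1
6. enqueue(10): size=2
7. enqueue(33): size=3
8. enqueue(3): size=3=cap → OVERFLOW (fail)
9. enqueue(67): size=3=cap → OVERFLOW (fail)
10. enqueue(33): size=3=cap → OVERFLOW (fail)
11. enqueue(40): size=3=cap → OVERFLOW (fail)
12. dequeue(): size=2
13. enqueue(99): size=3
14. enqueue(66): size=3=cap → OVERFLOW (fail)
15. dequeue(): size=2
16. dequeue(): size=1

Answer: 8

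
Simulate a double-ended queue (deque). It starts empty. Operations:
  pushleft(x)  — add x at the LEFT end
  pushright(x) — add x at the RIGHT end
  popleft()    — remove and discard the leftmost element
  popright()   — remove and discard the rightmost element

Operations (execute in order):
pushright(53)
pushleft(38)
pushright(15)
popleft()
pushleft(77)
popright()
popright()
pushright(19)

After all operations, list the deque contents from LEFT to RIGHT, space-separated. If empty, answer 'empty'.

pushright(53): [53]
pushleft(38): [38, 53]
pushright(15): [38, 53, 15]
popleft(): [53, 15]
pushleft(77): [77, 53, 15]
popright(): [77, 53]
popright(): [77]
pushright(19): [77, 19]

Answer: 77 19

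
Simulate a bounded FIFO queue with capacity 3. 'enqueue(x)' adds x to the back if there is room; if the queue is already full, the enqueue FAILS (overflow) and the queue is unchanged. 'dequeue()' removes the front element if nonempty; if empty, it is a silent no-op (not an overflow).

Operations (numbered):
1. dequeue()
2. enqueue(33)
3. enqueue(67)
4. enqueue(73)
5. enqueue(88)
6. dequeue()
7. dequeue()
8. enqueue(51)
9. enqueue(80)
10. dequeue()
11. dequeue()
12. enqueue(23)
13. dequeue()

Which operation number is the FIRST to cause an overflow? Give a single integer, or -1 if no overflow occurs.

Answer: 5

Derivation:
1. dequeue(): empty, no-op, size=0
2. enqueue(33): size=1
3. enqueue(67): size=2
4. enqueue(73): size=3
5. enqueue(88): size=3=cap → OVERFLOW (fail)
6. dequeue(): size=2
7. dequeue(): size=1
8. enqueue(51): size=2
9. enqueue(80): size=3
10. dequeue(): size=2
11. dequeue(): size=1
12. enqueue(23): size=2
13. dequeue(): size=1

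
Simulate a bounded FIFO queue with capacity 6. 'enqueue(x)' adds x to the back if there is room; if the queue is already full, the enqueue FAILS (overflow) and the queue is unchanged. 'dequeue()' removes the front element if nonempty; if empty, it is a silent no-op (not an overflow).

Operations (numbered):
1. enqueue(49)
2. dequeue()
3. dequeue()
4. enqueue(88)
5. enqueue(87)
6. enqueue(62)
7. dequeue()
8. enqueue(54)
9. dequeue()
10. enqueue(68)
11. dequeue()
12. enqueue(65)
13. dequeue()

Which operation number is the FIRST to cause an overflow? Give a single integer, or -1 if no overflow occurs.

Answer: -1

Derivation:
1. enqueue(49): size=1
2. dequeue(): size=0
3. dequeue(): empty, no-op, size=0
4. enqueue(88): size=1
5. enqueue(87): size=2
6. enqueue(62): size=3
7. dequeue(): size=2
8. enqueue(54): size=3
9. dequeue(): size=2
10. enqueue(68): size=3
11. dequeue(): size=2
12. enqueue(65): size=3
13. dequeue(): size=2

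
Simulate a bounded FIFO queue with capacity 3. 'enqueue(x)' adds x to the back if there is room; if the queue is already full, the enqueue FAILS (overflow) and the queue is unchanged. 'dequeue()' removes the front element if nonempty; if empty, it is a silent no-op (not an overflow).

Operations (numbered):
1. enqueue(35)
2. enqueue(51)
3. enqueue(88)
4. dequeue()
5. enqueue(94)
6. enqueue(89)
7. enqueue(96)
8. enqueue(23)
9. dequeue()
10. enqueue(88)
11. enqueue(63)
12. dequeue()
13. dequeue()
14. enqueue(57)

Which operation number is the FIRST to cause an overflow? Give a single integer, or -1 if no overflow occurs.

1. enqueue(35): size=1
2. enqueue(51): size=2
3. enqueue(88): size=3
4. dequeue(): size=2
5. enqueue(94): size=3
6. enqueue(89): size=3=cap → OVERFLOW (fail)
7. enqueue(96): size=3=cap → OVERFLOW (fail)
8. enqueue(23): size=3=cap → OVERFLOW (fail)
9. dequeue(): size=2
10. enqueue(88): size=3
11. enqueue(63): size=3=cap → OVERFLOW (fail)
12. dequeue(): size=2
13. dequeue(): size=1
14. enqueue(57): size=2

Answer: 6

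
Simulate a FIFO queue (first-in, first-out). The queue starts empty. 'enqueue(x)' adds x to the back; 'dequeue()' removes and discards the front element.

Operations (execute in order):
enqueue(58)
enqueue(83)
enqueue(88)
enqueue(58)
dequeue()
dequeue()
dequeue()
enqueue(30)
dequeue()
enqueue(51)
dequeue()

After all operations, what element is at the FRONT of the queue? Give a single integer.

Answer: 51

Derivation:
enqueue(58): queue = [58]
enqueue(83): queue = [58, 83]
enqueue(88): queue = [58, 83, 88]
enqueue(58): queue = [58, 83, 88, 58]
dequeue(): queue = [83, 88, 58]
dequeue(): queue = [88, 58]
dequeue(): queue = [58]
enqueue(30): queue = [58, 30]
dequeue(): queue = [30]
enqueue(51): queue = [30, 51]
dequeue(): queue = [51]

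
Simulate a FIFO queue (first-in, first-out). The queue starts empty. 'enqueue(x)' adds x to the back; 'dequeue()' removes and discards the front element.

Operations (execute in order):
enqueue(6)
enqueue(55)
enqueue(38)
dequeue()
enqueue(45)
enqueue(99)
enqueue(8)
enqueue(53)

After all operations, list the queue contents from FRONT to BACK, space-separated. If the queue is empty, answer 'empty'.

Answer: 55 38 45 99 8 53

Derivation:
enqueue(6): [6]
enqueue(55): [6, 55]
enqueue(38): [6, 55, 38]
dequeue(): [55, 38]
enqueue(45): [55, 38, 45]
enqueue(99): [55, 38, 45, 99]
enqueue(8): [55, 38, 45, 99, 8]
enqueue(53): [55, 38, 45, 99, 8, 53]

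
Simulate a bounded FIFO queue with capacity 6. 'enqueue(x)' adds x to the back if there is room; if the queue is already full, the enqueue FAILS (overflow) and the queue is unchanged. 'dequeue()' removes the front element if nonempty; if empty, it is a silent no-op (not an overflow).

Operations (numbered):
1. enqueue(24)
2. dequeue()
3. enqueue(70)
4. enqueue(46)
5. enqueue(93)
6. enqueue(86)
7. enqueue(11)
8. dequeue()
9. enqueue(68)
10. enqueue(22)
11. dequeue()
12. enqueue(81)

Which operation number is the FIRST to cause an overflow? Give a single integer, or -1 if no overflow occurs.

1. enqueue(24): size=1
2. dequeue(): size=0
3. enqueue(70): size=1
4. enqueue(46): size=2
5. enqueue(93): size=3
6. enqueue(86): size=4
7. enqueue(11): size=5
8. dequeue(): size=4
9. enqueue(68): size=5
10. enqueue(22): size=6
11. dequeue(): size=5
12. enqueue(81): size=6

Answer: -1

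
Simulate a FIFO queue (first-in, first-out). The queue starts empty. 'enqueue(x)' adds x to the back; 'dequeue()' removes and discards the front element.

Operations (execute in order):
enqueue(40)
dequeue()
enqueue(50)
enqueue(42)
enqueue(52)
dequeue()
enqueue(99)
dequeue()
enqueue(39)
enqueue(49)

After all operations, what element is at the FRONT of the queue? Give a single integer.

Answer: 52

Derivation:
enqueue(40): queue = [40]
dequeue(): queue = []
enqueue(50): queue = [50]
enqueue(42): queue = [50, 42]
enqueue(52): queue = [50, 42, 52]
dequeue(): queue = [42, 52]
enqueue(99): queue = [42, 52, 99]
dequeue(): queue = [52, 99]
enqueue(39): queue = [52, 99, 39]
enqueue(49): queue = [52, 99, 39, 49]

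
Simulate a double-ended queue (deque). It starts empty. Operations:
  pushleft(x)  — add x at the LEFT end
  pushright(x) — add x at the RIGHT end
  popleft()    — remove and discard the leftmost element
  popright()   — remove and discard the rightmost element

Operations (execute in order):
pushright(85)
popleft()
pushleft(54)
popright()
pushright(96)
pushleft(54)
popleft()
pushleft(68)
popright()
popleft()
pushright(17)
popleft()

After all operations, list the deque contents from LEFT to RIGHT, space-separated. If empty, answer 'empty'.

Answer: empty

Derivation:
pushright(85): [85]
popleft(): []
pushleft(54): [54]
popright(): []
pushright(96): [96]
pushleft(54): [54, 96]
popleft(): [96]
pushleft(68): [68, 96]
popright(): [68]
popleft(): []
pushright(17): [17]
popleft(): []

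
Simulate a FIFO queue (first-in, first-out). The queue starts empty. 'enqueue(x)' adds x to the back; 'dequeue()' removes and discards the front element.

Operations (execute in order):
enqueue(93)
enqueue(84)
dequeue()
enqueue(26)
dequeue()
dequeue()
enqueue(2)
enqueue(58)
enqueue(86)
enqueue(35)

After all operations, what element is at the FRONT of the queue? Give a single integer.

enqueue(93): queue = [93]
enqueue(84): queue = [93, 84]
dequeue(): queue = [84]
enqueue(26): queue = [84, 26]
dequeue(): queue = [26]
dequeue(): queue = []
enqueue(2): queue = [2]
enqueue(58): queue = [2, 58]
enqueue(86): queue = [2, 58, 86]
enqueue(35): queue = [2, 58, 86, 35]

Answer: 2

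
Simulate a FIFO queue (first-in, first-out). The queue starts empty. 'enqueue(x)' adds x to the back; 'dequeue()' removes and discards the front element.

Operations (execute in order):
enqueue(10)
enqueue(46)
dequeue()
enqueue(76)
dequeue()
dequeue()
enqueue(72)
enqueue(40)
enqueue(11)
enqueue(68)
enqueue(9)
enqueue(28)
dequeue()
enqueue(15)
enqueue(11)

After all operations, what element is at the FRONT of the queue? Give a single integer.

enqueue(10): queue = [10]
enqueue(46): queue = [10, 46]
dequeue(): queue = [46]
enqueue(76): queue = [46, 76]
dequeue(): queue = [76]
dequeue(): queue = []
enqueue(72): queue = [72]
enqueue(40): queue = [72, 40]
enqueue(11): queue = [72, 40, 11]
enqueue(68): queue = [72, 40, 11, 68]
enqueue(9): queue = [72, 40, 11, 68, 9]
enqueue(28): queue = [72, 40, 11, 68, 9, 28]
dequeue(): queue = [40, 11, 68, 9, 28]
enqueue(15): queue = [40, 11, 68, 9, 28, 15]
enqueue(11): queue = [40, 11, 68, 9, 28, 15, 11]

Answer: 40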